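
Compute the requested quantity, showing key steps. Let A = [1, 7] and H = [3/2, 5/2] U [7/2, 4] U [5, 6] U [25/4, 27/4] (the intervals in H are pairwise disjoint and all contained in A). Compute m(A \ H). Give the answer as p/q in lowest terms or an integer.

The ambient interval has length m(A) = 7 - 1 = 6.
Since the holes are disjoint and sit inside A, by finite additivity
  m(H) = sum_i (b_i - a_i), and m(A \ H) = m(A) - m(H).
Computing the hole measures:
  m(H_1) = 5/2 - 3/2 = 1.
  m(H_2) = 4 - 7/2 = 1/2.
  m(H_3) = 6 - 5 = 1.
  m(H_4) = 27/4 - 25/4 = 1/2.
Summed: m(H) = 1 + 1/2 + 1 + 1/2 = 3.
So m(A \ H) = 6 - 3 = 3.

3


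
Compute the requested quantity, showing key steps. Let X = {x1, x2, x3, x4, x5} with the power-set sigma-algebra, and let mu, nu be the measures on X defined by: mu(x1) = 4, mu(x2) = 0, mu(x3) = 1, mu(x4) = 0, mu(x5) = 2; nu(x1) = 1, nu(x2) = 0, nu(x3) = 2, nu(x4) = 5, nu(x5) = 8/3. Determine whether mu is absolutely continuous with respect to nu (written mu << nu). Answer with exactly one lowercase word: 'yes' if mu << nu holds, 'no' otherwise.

mu << nu means: every nu-null measurable set is also mu-null; equivalently, for every atom x, if nu({x}) = 0 then mu({x}) = 0.
Checking each atom:
  x1: nu = 1 > 0 -> no constraint.
  x2: nu = 0, mu = 0 -> consistent with mu << nu.
  x3: nu = 2 > 0 -> no constraint.
  x4: nu = 5 > 0 -> no constraint.
  x5: nu = 8/3 > 0 -> no constraint.
No atom violates the condition. Therefore mu << nu.

yes


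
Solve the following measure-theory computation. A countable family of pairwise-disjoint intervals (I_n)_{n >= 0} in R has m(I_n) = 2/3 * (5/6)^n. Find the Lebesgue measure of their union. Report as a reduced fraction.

By countable additivity of the Lebesgue measure on pairwise disjoint measurable sets,
  m(union_{n >= 0} I_n) = sum_{n >= 0} m(I_n) = sum_{n >= 0} a * r^n,
  with a = 2/3 and r = 5/6.
Since 0 < r = 5/6 < 1, the geometric series converges:
  sum_{n >= 0} a * r^n = a / (1 - r).
  = 2/3 / (1 - 5/6)
  = 2/3 / (1/6)
  = 4.

4


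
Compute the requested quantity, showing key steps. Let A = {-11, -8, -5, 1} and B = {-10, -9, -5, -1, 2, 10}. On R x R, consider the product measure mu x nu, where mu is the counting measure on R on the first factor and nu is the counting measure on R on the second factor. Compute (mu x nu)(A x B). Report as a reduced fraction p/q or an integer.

For a measurable rectangle A x B, the product measure satisfies
  (mu x nu)(A x B) = mu(A) * nu(B).
  mu(A) = 4.
  nu(B) = 6.
  (mu x nu)(A x B) = 4 * 6 = 24.

24


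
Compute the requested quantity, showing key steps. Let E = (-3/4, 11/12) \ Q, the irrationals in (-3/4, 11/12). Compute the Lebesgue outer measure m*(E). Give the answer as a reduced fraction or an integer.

The interval I = (-3/4, 11/12) has m(I) = 11/12 - (-3/4) = 5/3 (endpoints are measure-zero, so open/closed/half-open agree). Write I = (I cap Q) u (I \ Q). The rationals in I are countable, so m*(I cap Q) = 0 (cover each rational by intervals whose total length is arbitrarily small). By countable subadditivity m*(I) <= m*(I cap Q) + m*(I \ Q), hence m*(I \ Q) >= m(I) = 5/3. The reverse inequality m*(I \ Q) <= m*(I) = 5/3 is trivial since (I \ Q) is a subset of I. Therefore m*(I \ Q) = 5/3.

5/3


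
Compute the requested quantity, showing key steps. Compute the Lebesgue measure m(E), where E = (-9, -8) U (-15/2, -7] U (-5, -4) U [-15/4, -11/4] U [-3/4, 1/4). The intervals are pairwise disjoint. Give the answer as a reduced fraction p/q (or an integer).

For pairwise disjoint intervals, m(union_i I_i) = sum_i m(I_i),
and m is invariant under swapping open/closed endpoints (single points have measure 0).
So m(E) = sum_i (b_i - a_i).
  I_1 has length -8 - (-9) = 1.
  I_2 has length -7 - (-15/2) = 1/2.
  I_3 has length -4 - (-5) = 1.
  I_4 has length -11/4 - (-15/4) = 1.
  I_5 has length 1/4 - (-3/4) = 1.
Summing:
  m(E) = 1 + 1/2 + 1 + 1 + 1 = 9/2.

9/2


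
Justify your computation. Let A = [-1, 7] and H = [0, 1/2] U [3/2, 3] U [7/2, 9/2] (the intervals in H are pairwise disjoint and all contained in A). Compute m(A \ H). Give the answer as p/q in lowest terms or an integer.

The ambient interval has length m(A) = 7 - (-1) = 8.
Since the holes are disjoint and sit inside A, by finite additivity
  m(H) = sum_i (b_i - a_i), and m(A \ H) = m(A) - m(H).
Computing the hole measures:
  m(H_1) = 1/2 - 0 = 1/2.
  m(H_2) = 3 - 3/2 = 3/2.
  m(H_3) = 9/2 - 7/2 = 1.
Summed: m(H) = 1/2 + 3/2 + 1 = 3.
So m(A \ H) = 8 - 3 = 5.

5


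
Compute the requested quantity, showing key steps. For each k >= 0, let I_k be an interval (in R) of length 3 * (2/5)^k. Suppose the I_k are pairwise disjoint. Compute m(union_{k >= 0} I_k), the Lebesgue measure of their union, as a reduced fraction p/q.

By countable additivity of the Lebesgue measure on pairwise disjoint measurable sets,
  m(union_{k >= 0} I_k) = sum_{k >= 0} m(I_k) = sum_{k >= 0} a * r^k,
  with a = 3 and r = 2/5.
Since 0 < r = 2/5 < 1, the geometric series converges:
  sum_{k >= 0} a * r^k = a / (1 - r).
  = 3 / (1 - 2/5)
  = 3 / (3/5)
  = 5.

5


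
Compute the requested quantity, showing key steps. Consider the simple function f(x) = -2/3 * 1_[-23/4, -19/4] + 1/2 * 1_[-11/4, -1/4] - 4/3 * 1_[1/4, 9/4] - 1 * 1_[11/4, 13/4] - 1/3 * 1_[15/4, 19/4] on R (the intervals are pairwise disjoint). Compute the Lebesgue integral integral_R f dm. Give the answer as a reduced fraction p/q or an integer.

For a simple function f = sum_i c_i * 1_{A_i} with disjoint A_i,
  integral f dm = sum_i c_i * m(A_i).
Lengths of the A_i:
  m(A_1) = -19/4 - (-23/4) = 1.
  m(A_2) = -1/4 - (-11/4) = 5/2.
  m(A_3) = 9/4 - 1/4 = 2.
  m(A_4) = 13/4 - 11/4 = 1/2.
  m(A_5) = 19/4 - 15/4 = 1.
Contributions c_i * m(A_i):
  (-2/3) * (1) = -2/3.
  (1/2) * (5/2) = 5/4.
  (-4/3) * (2) = -8/3.
  (-1) * (1/2) = -1/2.
  (-1/3) * (1) = -1/3.
Total: -2/3 + 5/4 - 8/3 - 1/2 - 1/3 = -35/12.

-35/12


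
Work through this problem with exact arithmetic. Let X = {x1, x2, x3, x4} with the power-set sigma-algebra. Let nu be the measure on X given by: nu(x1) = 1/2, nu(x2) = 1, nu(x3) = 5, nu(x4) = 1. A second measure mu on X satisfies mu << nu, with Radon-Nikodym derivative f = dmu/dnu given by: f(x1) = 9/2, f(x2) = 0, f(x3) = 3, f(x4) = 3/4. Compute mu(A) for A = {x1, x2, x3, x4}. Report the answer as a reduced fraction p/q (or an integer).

By the defining property of the Radon-Nikodym derivative, for every measurable set A,
  mu(A) = integral_A f dnu.
Since nu is a discrete measure concentrated on the atoms of X, the integral over A reduces to the sum
  mu(A) = sum_{x in A} f(x) * nu({x}).
Computing each term:
  x1: f(x1) * nu(x1) = 9/2 * 1/2 = 9/4.
  x2: f(x2) * nu(x2) = 0 * 1 = 0.
  x3: f(x3) * nu(x3) = 3 * 5 = 15.
  x4: f(x4) * nu(x4) = 3/4 * 1 = 3/4.
Summing: mu(A) = 9/4 + 0 + 15 + 3/4 = 18.

18


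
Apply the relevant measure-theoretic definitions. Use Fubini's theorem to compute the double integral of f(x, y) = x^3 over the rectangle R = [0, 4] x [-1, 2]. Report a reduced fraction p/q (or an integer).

f(x, y) is a tensor product of a function of x and a function of y, and both factors are bounded continuous (hence Lebesgue integrable) on the rectangle, so Fubini's theorem applies:
  integral_R f d(m x m) = (integral_a1^b1 x^3 dx) * (integral_a2^b2 1 dy).
Inner integral in x: integral_{0}^{4} x^3 dx = (4^4 - 0^4)/4
  = 64.
Inner integral in y: integral_{-1}^{2} 1 dy = (2^1 - (-1)^1)/1
  = 3.
Product: (64) * (3) = 192.

192


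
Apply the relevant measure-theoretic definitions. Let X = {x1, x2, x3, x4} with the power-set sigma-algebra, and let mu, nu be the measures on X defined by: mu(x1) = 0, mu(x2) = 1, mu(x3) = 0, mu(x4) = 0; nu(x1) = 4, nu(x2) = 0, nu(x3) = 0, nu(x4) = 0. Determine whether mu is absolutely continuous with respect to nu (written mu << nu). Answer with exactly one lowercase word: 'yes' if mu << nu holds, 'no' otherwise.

mu << nu means: every nu-null measurable set is also mu-null; equivalently, for every atom x, if nu({x}) = 0 then mu({x}) = 0.
Checking each atom:
  x1: nu = 4 > 0 -> no constraint.
  x2: nu = 0, mu = 1 > 0 -> violates mu << nu.
  x3: nu = 0, mu = 0 -> consistent with mu << nu.
  x4: nu = 0, mu = 0 -> consistent with mu << nu.
The atom(s) x2 violate the condition (nu = 0 but mu > 0). Therefore mu is NOT absolutely continuous w.r.t. nu.

no


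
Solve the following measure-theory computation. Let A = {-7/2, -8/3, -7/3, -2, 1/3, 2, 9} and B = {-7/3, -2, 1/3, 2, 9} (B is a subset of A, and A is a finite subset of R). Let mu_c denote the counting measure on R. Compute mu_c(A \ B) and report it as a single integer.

Counting measure assigns mu_c(E) = |E| (number of elements) when E is finite. For B subset A, A \ B is the set of elements of A not in B, so |A \ B| = |A| - |B|.
|A| = 7, |B| = 5, so mu_c(A \ B) = 7 - 5 = 2.

2


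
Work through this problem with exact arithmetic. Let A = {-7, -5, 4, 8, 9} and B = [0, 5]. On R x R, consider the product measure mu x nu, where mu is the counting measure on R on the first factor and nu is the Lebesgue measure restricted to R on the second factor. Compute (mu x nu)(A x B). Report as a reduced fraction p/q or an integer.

For a measurable rectangle A x B, the product measure satisfies
  (mu x nu)(A x B) = mu(A) * nu(B).
  mu(A) = 5.
  nu(B) = 5.
  (mu x nu)(A x B) = 5 * 5 = 25.

25


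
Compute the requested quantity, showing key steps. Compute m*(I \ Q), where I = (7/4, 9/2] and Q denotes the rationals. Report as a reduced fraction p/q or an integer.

The interval I = (7/4, 9/2] has m(I) = 9/2 - 7/4 = 11/4 (endpoints are measure-zero, so open/closed/half-open agree). Write I = (I cap Q) u (I \ Q). The rationals in I are countable, so m*(I cap Q) = 0 (cover each rational by intervals whose total length is arbitrarily small). By countable subadditivity m*(I) <= m*(I cap Q) + m*(I \ Q), hence m*(I \ Q) >= m(I) = 11/4. The reverse inequality m*(I \ Q) <= m*(I) = 11/4 is trivial since (I \ Q) is a subset of I. Therefore m*(I \ Q) = 11/4.

11/4


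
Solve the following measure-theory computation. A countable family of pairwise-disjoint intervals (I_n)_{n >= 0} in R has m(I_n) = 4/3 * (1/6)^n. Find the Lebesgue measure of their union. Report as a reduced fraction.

By countable additivity of the Lebesgue measure on pairwise disjoint measurable sets,
  m(union_{n >= 0} I_n) = sum_{n >= 0} m(I_n) = sum_{n >= 0} a * r^n,
  with a = 4/3 and r = 1/6.
Since 0 < r = 1/6 < 1, the geometric series converges:
  sum_{n >= 0} a * r^n = a / (1 - r).
  = 4/3 / (1 - 1/6)
  = 4/3 / (5/6)
  = 8/5.

8/5


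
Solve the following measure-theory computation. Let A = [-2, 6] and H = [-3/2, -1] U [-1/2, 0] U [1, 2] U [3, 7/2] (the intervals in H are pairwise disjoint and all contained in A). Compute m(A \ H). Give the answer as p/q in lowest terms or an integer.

The ambient interval has length m(A) = 6 - (-2) = 8.
Since the holes are disjoint and sit inside A, by finite additivity
  m(H) = sum_i (b_i - a_i), and m(A \ H) = m(A) - m(H).
Computing the hole measures:
  m(H_1) = -1 - (-3/2) = 1/2.
  m(H_2) = 0 - (-1/2) = 1/2.
  m(H_3) = 2 - 1 = 1.
  m(H_4) = 7/2 - 3 = 1/2.
Summed: m(H) = 1/2 + 1/2 + 1 + 1/2 = 5/2.
So m(A \ H) = 8 - 5/2 = 11/2.

11/2


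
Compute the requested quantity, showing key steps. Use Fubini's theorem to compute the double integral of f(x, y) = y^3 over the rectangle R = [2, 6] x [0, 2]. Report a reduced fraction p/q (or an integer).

f(x, y) is a tensor product of a function of x and a function of y, and both factors are bounded continuous (hence Lebesgue integrable) on the rectangle, so Fubini's theorem applies:
  integral_R f d(m x m) = (integral_a1^b1 1 dx) * (integral_a2^b2 y^3 dy).
Inner integral in x: integral_{2}^{6} 1 dx = (6^1 - 2^1)/1
  = 4.
Inner integral in y: integral_{0}^{2} y^3 dy = (2^4 - 0^4)/4
  = 4.
Product: (4) * (4) = 16.

16


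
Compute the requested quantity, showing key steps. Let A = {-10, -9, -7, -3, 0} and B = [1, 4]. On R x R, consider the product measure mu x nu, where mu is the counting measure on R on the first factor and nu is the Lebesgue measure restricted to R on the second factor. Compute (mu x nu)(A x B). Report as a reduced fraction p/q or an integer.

For a measurable rectangle A x B, the product measure satisfies
  (mu x nu)(A x B) = mu(A) * nu(B).
  mu(A) = 5.
  nu(B) = 3.
  (mu x nu)(A x B) = 5 * 3 = 15.

15


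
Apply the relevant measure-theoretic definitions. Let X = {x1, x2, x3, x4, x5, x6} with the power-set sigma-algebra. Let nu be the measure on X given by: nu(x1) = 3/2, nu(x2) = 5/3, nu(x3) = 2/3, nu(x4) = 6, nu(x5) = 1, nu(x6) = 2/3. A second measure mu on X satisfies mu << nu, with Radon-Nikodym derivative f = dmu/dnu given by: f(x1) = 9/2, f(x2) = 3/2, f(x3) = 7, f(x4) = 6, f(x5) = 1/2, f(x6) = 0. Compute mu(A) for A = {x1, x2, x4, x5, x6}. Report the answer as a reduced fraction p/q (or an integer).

By the defining property of the Radon-Nikodym derivative, for every measurable set A,
  mu(A) = integral_A f dnu.
Since nu is a discrete measure concentrated on the atoms of X, the integral over A reduces to the sum
  mu(A) = sum_{x in A} f(x) * nu({x}).
Computing each term:
  x1: f(x1) * nu(x1) = 9/2 * 3/2 = 27/4.
  x2: f(x2) * nu(x2) = 3/2 * 5/3 = 5/2.
  x4: f(x4) * nu(x4) = 6 * 6 = 36.
  x5: f(x5) * nu(x5) = 1/2 * 1 = 1/2.
  x6: f(x6) * nu(x6) = 0 * 2/3 = 0.
Summing: mu(A) = 27/4 + 5/2 + 36 + 1/2 + 0 = 183/4.

183/4


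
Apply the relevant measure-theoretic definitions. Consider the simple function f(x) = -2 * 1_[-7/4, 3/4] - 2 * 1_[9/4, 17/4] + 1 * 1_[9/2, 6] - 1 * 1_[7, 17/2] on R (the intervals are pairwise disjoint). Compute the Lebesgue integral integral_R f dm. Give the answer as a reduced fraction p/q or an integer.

For a simple function f = sum_i c_i * 1_{A_i} with disjoint A_i,
  integral f dm = sum_i c_i * m(A_i).
Lengths of the A_i:
  m(A_1) = 3/4 - (-7/4) = 5/2.
  m(A_2) = 17/4 - 9/4 = 2.
  m(A_3) = 6 - 9/2 = 3/2.
  m(A_4) = 17/2 - 7 = 3/2.
Contributions c_i * m(A_i):
  (-2) * (5/2) = -5.
  (-2) * (2) = -4.
  (1) * (3/2) = 3/2.
  (-1) * (3/2) = -3/2.
Total: -5 - 4 + 3/2 - 3/2 = -9.

-9


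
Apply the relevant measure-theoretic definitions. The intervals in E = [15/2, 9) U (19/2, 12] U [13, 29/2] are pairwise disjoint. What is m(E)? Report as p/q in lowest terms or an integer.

For pairwise disjoint intervals, m(union_i I_i) = sum_i m(I_i),
and m is invariant under swapping open/closed endpoints (single points have measure 0).
So m(E) = sum_i (b_i - a_i).
  I_1 has length 9 - 15/2 = 3/2.
  I_2 has length 12 - 19/2 = 5/2.
  I_3 has length 29/2 - 13 = 3/2.
Summing:
  m(E) = 3/2 + 5/2 + 3/2 = 11/2.

11/2


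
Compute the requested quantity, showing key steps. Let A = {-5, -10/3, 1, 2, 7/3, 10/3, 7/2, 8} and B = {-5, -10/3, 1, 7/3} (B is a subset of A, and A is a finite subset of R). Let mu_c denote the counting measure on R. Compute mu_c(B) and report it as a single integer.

Counting measure assigns mu_c(E) = |E| (number of elements) when E is finite.
B has 4 element(s), so mu_c(B) = 4.

4


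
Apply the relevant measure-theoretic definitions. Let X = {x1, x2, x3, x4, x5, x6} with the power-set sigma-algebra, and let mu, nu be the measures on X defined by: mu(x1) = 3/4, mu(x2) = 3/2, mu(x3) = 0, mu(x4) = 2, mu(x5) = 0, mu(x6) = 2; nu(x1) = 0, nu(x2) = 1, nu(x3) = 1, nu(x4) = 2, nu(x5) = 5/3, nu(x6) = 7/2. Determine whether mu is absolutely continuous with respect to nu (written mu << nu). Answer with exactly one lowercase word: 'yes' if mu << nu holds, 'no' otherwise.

mu << nu means: every nu-null measurable set is also mu-null; equivalently, for every atom x, if nu({x}) = 0 then mu({x}) = 0.
Checking each atom:
  x1: nu = 0, mu = 3/4 > 0 -> violates mu << nu.
  x2: nu = 1 > 0 -> no constraint.
  x3: nu = 1 > 0 -> no constraint.
  x4: nu = 2 > 0 -> no constraint.
  x5: nu = 5/3 > 0 -> no constraint.
  x6: nu = 7/2 > 0 -> no constraint.
The atom(s) x1 violate the condition (nu = 0 but mu > 0). Therefore mu is NOT absolutely continuous w.r.t. nu.

no


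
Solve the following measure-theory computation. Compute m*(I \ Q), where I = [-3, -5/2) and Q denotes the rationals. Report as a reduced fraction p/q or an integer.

The interval I = [-3, -5/2) has m(I) = -5/2 - (-3) = 1/2 (endpoints are measure-zero, so open/closed/half-open agree). Write I = (I cap Q) u (I \ Q). The rationals in I are countable, so m*(I cap Q) = 0 (cover each rational by intervals whose total length is arbitrarily small). By countable subadditivity m*(I) <= m*(I cap Q) + m*(I \ Q), hence m*(I \ Q) >= m(I) = 1/2. The reverse inequality m*(I \ Q) <= m*(I) = 1/2 is trivial since (I \ Q) is a subset of I. Therefore m*(I \ Q) = 1/2.

1/2


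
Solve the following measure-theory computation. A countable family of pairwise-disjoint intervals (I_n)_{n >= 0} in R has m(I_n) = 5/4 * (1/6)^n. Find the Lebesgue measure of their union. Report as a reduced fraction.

By countable additivity of the Lebesgue measure on pairwise disjoint measurable sets,
  m(union_{n >= 0} I_n) = sum_{n >= 0} m(I_n) = sum_{n >= 0} a * r^n,
  with a = 5/4 and r = 1/6.
Since 0 < r = 1/6 < 1, the geometric series converges:
  sum_{n >= 0} a * r^n = a / (1 - r).
  = 5/4 / (1 - 1/6)
  = 5/4 / (5/6)
  = 3/2.

3/2


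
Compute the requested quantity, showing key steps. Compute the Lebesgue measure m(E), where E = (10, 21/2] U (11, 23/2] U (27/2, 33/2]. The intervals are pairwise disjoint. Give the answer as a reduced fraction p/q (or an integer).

For pairwise disjoint intervals, m(union_i I_i) = sum_i m(I_i),
and m is invariant under swapping open/closed endpoints (single points have measure 0).
So m(E) = sum_i (b_i - a_i).
  I_1 has length 21/2 - 10 = 1/2.
  I_2 has length 23/2 - 11 = 1/2.
  I_3 has length 33/2 - 27/2 = 3.
Summing:
  m(E) = 1/2 + 1/2 + 3 = 4.

4


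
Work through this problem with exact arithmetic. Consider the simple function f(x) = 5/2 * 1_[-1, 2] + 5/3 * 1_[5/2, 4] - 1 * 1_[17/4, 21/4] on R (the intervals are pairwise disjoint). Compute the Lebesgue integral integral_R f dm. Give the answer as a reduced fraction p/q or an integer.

For a simple function f = sum_i c_i * 1_{A_i} with disjoint A_i,
  integral f dm = sum_i c_i * m(A_i).
Lengths of the A_i:
  m(A_1) = 2 - (-1) = 3.
  m(A_2) = 4 - 5/2 = 3/2.
  m(A_3) = 21/4 - 17/4 = 1.
Contributions c_i * m(A_i):
  (5/2) * (3) = 15/2.
  (5/3) * (3/2) = 5/2.
  (-1) * (1) = -1.
Total: 15/2 + 5/2 - 1 = 9.

9


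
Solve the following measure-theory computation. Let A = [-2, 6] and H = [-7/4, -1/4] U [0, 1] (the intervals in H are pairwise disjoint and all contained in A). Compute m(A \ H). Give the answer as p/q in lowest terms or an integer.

The ambient interval has length m(A) = 6 - (-2) = 8.
Since the holes are disjoint and sit inside A, by finite additivity
  m(H) = sum_i (b_i - a_i), and m(A \ H) = m(A) - m(H).
Computing the hole measures:
  m(H_1) = -1/4 - (-7/4) = 3/2.
  m(H_2) = 1 - 0 = 1.
Summed: m(H) = 3/2 + 1 = 5/2.
So m(A \ H) = 8 - 5/2 = 11/2.

11/2


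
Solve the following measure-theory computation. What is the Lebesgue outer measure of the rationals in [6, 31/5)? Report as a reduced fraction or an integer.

The set Q cap [6, 31/5) is countable (a subset of the countable set Q). Lebesgue outer measure of any countable set is 0: each singleton {q} has m*({q}) = 0, and by countable subadditivity m*(union_k {q_k}) <= sum_k m*({q_k}) = sum_k 0 = 0. The reverse inequality m*(E) >= 0 is automatic. So m*(Q cap [6, 31/5)) = 0.

0


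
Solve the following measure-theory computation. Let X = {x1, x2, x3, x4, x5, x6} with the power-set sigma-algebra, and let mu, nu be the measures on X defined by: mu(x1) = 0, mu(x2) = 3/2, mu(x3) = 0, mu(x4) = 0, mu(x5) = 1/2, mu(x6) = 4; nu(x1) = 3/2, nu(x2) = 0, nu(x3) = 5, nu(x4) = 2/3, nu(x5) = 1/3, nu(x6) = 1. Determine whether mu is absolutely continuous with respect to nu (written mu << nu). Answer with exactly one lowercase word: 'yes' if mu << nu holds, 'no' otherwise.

mu << nu means: every nu-null measurable set is also mu-null; equivalently, for every atom x, if nu({x}) = 0 then mu({x}) = 0.
Checking each atom:
  x1: nu = 3/2 > 0 -> no constraint.
  x2: nu = 0, mu = 3/2 > 0 -> violates mu << nu.
  x3: nu = 5 > 0 -> no constraint.
  x4: nu = 2/3 > 0 -> no constraint.
  x5: nu = 1/3 > 0 -> no constraint.
  x6: nu = 1 > 0 -> no constraint.
The atom(s) x2 violate the condition (nu = 0 but mu > 0). Therefore mu is NOT absolutely continuous w.r.t. nu.

no


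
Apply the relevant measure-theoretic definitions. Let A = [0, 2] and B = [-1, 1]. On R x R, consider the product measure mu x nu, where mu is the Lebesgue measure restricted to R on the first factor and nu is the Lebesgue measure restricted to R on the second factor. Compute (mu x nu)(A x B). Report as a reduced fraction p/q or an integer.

For a measurable rectangle A x B, the product measure satisfies
  (mu x nu)(A x B) = mu(A) * nu(B).
  mu(A) = 2.
  nu(B) = 2.
  (mu x nu)(A x B) = 2 * 2 = 4.

4


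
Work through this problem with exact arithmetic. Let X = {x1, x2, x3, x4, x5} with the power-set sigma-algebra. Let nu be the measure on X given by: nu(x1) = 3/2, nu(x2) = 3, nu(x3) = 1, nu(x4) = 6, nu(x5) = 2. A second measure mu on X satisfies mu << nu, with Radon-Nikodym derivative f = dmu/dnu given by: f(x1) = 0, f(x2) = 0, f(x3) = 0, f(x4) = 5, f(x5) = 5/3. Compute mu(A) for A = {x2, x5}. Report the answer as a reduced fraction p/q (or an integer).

By the defining property of the Radon-Nikodym derivative, for every measurable set A,
  mu(A) = integral_A f dnu.
Since nu is a discrete measure concentrated on the atoms of X, the integral over A reduces to the sum
  mu(A) = sum_{x in A} f(x) * nu({x}).
Computing each term:
  x2: f(x2) * nu(x2) = 0 * 3 = 0.
  x5: f(x5) * nu(x5) = 5/3 * 2 = 10/3.
Summing: mu(A) = 0 + 10/3 = 10/3.

10/3


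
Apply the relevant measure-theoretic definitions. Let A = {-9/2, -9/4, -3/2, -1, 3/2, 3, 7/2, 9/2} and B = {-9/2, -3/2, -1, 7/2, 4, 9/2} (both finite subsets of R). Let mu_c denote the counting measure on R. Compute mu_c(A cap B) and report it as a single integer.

Counting measure on a finite set equals cardinality. mu_c(A cap B) = |A cap B| (elements appearing in both).
Enumerating the elements of A that also lie in B gives 5 element(s).
So mu_c(A cap B) = 5.

5


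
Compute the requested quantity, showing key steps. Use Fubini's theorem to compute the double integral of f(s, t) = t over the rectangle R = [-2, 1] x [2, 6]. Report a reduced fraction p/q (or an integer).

f(s, t) is a tensor product of a function of s and a function of t, and both factors are bounded continuous (hence Lebesgue integrable) on the rectangle, so Fubini's theorem applies:
  integral_R f d(m x m) = (integral_a1^b1 1 ds) * (integral_a2^b2 t dt).
Inner integral in s: integral_{-2}^{1} 1 ds = (1^1 - (-2)^1)/1
  = 3.
Inner integral in t: integral_{2}^{6} t dt = (6^2 - 2^2)/2
  = 16.
Product: (3) * (16) = 48.

48


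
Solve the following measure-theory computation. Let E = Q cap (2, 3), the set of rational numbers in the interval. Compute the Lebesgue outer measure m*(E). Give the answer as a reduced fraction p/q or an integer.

E = Q cap (2, 3) is a subset of Q, which is countable. Enumerate Q = {q_1, q_2, ...}; for any eps > 0, cover q_k by the open interval (q_k - eps/2^(k+1), q_k + eps/2^(k+1)), of length eps/2^k. The total cover length is sum_{k>=1} eps/2^k = eps. Hence m*(E) <= m*(Q) <= eps for every eps > 0, and since outer measure is non-negative, m*(E) = 0.

0


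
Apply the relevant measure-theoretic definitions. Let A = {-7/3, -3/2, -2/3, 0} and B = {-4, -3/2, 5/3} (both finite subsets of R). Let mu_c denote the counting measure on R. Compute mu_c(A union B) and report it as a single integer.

Counting measure on a finite set equals cardinality. By inclusion-exclusion, |A union B| = |A| + |B| - |A cap B|.
|A| = 4, |B| = 3, |A cap B| = 1.
So mu_c(A union B) = 4 + 3 - 1 = 6.

6


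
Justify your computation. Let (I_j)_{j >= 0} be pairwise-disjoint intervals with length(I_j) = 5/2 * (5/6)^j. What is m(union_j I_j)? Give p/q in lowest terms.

By countable additivity of the Lebesgue measure on pairwise disjoint measurable sets,
  m(union_{j >= 0} I_j) = sum_{j >= 0} m(I_j) = sum_{j >= 0} a * r^j,
  with a = 5/2 and r = 5/6.
Since 0 < r = 5/6 < 1, the geometric series converges:
  sum_{j >= 0} a * r^j = a / (1 - r).
  = 5/2 / (1 - 5/6)
  = 5/2 / (1/6)
  = 15.

15


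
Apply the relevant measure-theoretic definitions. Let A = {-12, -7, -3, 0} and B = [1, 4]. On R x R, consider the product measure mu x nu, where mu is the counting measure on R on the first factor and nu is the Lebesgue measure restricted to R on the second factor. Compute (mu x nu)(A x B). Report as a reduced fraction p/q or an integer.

For a measurable rectangle A x B, the product measure satisfies
  (mu x nu)(A x B) = mu(A) * nu(B).
  mu(A) = 4.
  nu(B) = 3.
  (mu x nu)(A x B) = 4 * 3 = 12.

12


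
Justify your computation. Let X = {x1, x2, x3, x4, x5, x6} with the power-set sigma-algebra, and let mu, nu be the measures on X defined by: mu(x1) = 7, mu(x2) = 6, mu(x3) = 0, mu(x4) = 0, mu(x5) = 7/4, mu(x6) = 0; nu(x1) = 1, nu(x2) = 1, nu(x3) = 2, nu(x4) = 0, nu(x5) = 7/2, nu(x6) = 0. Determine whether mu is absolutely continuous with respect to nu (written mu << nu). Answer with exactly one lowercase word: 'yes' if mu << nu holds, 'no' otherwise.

mu << nu means: every nu-null measurable set is also mu-null; equivalently, for every atom x, if nu({x}) = 0 then mu({x}) = 0.
Checking each atom:
  x1: nu = 1 > 0 -> no constraint.
  x2: nu = 1 > 0 -> no constraint.
  x3: nu = 2 > 0 -> no constraint.
  x4: nu = 0, mu = 0 -> consistent with mu << nu.
  x5: nu = 7/2 > 0 -> no constraint.
  x6: nu = 0, mu = 0 -> consistent with mu << nu.
No atom violates the condition. Therefore mu << nu.

yes


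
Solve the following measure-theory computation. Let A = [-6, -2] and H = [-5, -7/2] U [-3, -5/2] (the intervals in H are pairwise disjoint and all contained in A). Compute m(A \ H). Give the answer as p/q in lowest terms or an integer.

The ambient interval has length m(A) = -2 - (-6) = 4.
Since the holes are disjoint and sit inside A, by finite additivity
  m(H) = sum_i (b_i - a_i), and m(A \ H) = m(A) - m(H).
Computing the hole measures:
  m(H_1) = -7/2 - (-5) = 3/2.
  m(H_2) = -5/2 - (-3) = 1/2.
Summed: m(H) = 3/2 + 1/2 = 2.
So m(A \ H) = 4 - 2 = 2.

2


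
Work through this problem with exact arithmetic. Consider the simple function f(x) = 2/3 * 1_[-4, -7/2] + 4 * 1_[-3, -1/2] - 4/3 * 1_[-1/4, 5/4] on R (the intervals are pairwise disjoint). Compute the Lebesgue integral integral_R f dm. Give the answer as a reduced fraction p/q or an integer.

For a simple function f = sum_i c_i * 1_{A_i} with disjoint A_i,
  integral f dm = sum_i c_i * m(A_i).
Lengths of the A_i:
  m(A_1) = -7/2 - (-4) = 1/2.
  m(A_2) = -1/2 - (-3) = 5/2.
  m(A_3) = 5/4 - (-1/4) = 3/2.
Contributions c_i * m(A_i):
  (2/3) * (1/2) = 1/3.
  (4) * (5/2) = 10.
  (-4/3) * (3/2) = -2.
Total: 1/3 + 10 - 2 = 25/3.

25/3


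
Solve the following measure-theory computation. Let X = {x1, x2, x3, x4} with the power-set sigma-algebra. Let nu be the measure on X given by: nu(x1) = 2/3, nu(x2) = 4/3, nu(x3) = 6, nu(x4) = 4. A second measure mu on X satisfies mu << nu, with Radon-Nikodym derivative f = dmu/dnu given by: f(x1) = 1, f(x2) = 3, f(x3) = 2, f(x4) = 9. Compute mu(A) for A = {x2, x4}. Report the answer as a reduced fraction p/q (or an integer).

By the defining property of the Radon-Nikodym derivative, for every measurable set A,
  mu(A) = integral_A f dnu.
Since nu is a discrete measure concentrated on the atoms of X, the integral over A reduces to the sum
  mu(A) = sum_{x in A} f(x) * nu({x}).
Computing each term:
  x2: f(x2) * nu(x2) = 3 * 4/3 = 4.
  x4: f(x4) * nu(x4) = 9 * 4 = 36.
Summing: mu(A) = 4 + 36 = 40.

40


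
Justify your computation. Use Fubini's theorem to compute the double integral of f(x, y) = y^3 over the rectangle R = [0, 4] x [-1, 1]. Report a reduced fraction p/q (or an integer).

f(x, y) is a tensor product of a function of x and a function of y, and both factors are bounded continuous (hence Lebesgue integrable) on the rectangle, so Fubini's theorem applies:
  integral_R f d(m x m) = (integral_a1^b1 1 dx) * (integral_a2^b2 y^3 dy).
Inner integral in x: integral_{0}^{4} 1 dx = (4^1 - 0^1)/1
  = 4.
Inner integral in y: integral_{-1}^{1} y^3 dy = (1^4 - (-1)^4)/4
  = 0.
Product: (4) * (0) = 0.

0


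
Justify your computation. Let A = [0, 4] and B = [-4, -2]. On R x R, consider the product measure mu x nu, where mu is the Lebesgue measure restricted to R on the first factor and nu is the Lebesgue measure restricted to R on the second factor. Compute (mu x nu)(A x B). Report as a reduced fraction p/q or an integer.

For a measurable rectangle A x B, the product measure satisfies
  (mu x nu)(A x B) = mu(A) * nu(B).
  mu(A) = 4.
  nu(B) = 2.
  (mu x nu)(A x B) = 4 * 2 = 8.

8


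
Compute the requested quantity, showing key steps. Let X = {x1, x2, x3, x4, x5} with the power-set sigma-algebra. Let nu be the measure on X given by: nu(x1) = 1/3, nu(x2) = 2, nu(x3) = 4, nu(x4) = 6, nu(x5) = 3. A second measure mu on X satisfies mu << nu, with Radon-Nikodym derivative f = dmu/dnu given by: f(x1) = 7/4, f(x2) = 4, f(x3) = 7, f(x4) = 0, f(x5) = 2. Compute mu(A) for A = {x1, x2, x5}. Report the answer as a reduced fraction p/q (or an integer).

By the defining property of the Radon-Nikodym derivative, for every measurable set A,
  mu(A) = integral_A f dnu.
Since nu is a discrete measure concentrated on the atoms of X, the integral over A reduces to the sum
  mu(A) = sum_{x in A} f(x) * nu({x}).
Computing each term:
  x1: f(x1) * nu(x1) = 7/4 * 1/3 = 7/12.
  x2: f(x2) * nu(x2) = 4 * 2 = 8.
  x5: f(x5) * nu(x5) = 2 * 3 = 6.
Summing: mu(A) = 7/12 + 8 + 6 = 175/12.

175/12


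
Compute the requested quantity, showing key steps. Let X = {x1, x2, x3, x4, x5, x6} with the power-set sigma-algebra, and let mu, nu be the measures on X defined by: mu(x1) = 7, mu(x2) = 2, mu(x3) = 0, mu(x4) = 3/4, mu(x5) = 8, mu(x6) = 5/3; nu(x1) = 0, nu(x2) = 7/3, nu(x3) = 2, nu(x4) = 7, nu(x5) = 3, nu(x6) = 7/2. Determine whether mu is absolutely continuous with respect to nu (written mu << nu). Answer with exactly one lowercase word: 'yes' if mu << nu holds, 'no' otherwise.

mu << nu means: every nu-null measurable set is also mu-null; equivalently, for every atom x, if nu({x}) = 0 then mu({x}) = 0.
Checking each atom:
  x1: nu = 0, mu = 7 > 0 -> violates mu << nu.
  x2: nu = 7/3 > 0 -> no constraint.
  x3: nu = 2 > 0 -> no constraint.
  x4: nu = 7 > 0 -> no constraint.
  x5: nu = 3 > 0 -> no constraint.
  x6: nu = 7/2 > 0 -> no constraint.
The atom(s) x1 violate the condition (nu = 0 but mu > 0). Therefore mu is NOT absolutely continuous w.r.t. nu.

no


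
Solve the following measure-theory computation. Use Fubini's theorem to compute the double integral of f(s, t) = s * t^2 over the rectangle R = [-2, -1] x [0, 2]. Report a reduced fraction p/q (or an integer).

f(s, t) is a tensor product of a function of s and a function of t, and both factors are bounded continuous (hence Lebesgue integrable) on the rectangle, so Fubini's theorem applies:
  integral_R f d(m x m) = (integral_a1^b1 s ds) * (integral_a2^b2 t^2 dt).
Inner integral in s: integral_{-2}^{-1} s ds = ((-1)^2 - (-2)^2)/2
  = -3/2.
Inner integral in t: integral_{0}^{2} t^2 dt = (2^3 - 0^3)/3
  = 8/3.
Product: (-3/2) * (8/3) = -4.

-4


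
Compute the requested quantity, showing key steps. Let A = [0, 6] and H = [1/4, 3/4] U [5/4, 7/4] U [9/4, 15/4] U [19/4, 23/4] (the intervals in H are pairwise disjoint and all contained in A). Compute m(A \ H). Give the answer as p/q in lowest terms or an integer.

The ambient interval has length m(A) = 6 - 0 = 6.
Since the holes are disjoint and sit inside A, by finite additivity
  m(H) = sum_i (b_i - a_i), and m(A \ H) = m(A) - m(H).
Computing the hole measures:
  m(H_1) = 3/4 - 1/4 = 1/2.
  m(H_2) = 7/4 - 5/4 = 1/2.
  m(H_3) = 15/4 - 9/4 = 3/2.
  m(H_4) = 23/4 - 19/4 = 1.
Summed: m(H) = 1/2 + 1/2 + 3/2 + 1 = 7/2.
So m(A \ H) = 6 - 7/2 = 5/2.

5/2


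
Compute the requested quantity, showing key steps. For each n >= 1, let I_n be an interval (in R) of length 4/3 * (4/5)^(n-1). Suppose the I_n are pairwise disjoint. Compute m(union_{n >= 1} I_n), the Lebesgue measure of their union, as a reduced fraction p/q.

By countable additivity of the Lebesgue measure on pairwise disjoint measurable sets,
  m(union_{n >= 1} I_n) = sum_{n >= 1} m(I_n) = sum_{n >= 1} a * r^(n-1),
  with a = 4/3 and r = 4/5.
Since 0 < r = 4/5 < 1, the geometric series converges:
  sum_{n >= 1} a * r^(n-1) = a / (1 - r).
  = 4/3 / (1 - 4/5)
  = 4/3 / (1/5)
  = 20/3.

20/3


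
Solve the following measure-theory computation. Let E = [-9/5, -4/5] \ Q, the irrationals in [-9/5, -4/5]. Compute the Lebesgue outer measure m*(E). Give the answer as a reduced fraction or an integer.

The interval I = [-9/5, -4/5] has m(I) = -4/5 - (-9/5) = 1 (endpoints are measure-zero, so open/closed/half-open agree). Write I = (I cap Q) u (I \ Q). The rationals in I are countable, so m*(I cap Q) = 0 (cover each rational by intervals whose total length is arbitrarily small). By countable subadditivity m*(I) <= m*(I cap Q) + m*(I \ Q), hence m*(I \ Q) >= m(I) = 1. The reverse inequality m*(I \ Q) <= m*(I) = 1 is trivial since (I \ Q) is a subset of I. Therefore m*(I \ Q) = 1.

1


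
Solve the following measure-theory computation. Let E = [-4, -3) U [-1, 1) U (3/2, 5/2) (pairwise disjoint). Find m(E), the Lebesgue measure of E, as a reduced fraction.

For pairwise disjoint intervals, m(union_i I_i) = sum_i m(I_i),
and m is invariant under swapping open/closed endpoints (single points have measure 0).
So m(E) = sum_i (b_i - a_i).
  I_1 has length -3 - (-4) = 1.
  I_2 has length 1 - (-1) = 2.
  I_3 has length 5/2 - 3/2 = 1.
Summing:
  m(E) = 1 + 2 + 1 = 4.

4


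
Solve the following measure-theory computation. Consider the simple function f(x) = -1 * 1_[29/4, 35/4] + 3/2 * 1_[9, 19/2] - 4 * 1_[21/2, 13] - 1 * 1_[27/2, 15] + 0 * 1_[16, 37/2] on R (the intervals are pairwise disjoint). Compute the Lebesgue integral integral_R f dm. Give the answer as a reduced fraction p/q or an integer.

For a simple function f = sum_i c_i * 1_{A_i} with disjoint A_i,
  integral f dm = sum_i c_i * m(A_i).
Lengths of the A_i:
  m(A_1) = 35/4 - 29/4 = 3/2.
  m(A_2) = 19/2 - 9 = 1/2.
  m(A_3) = 13 - 21/2 = 5/2.
  m(A_4) = 15 - 27/2 = 3/2.
  m(A_5) = 37/2 - 16 = 5/2.
Contributions c_i * m(A_i):
  (-1) * (3/2) = -3/2.
  (3/2) * (1/2) = 3/4.
  (-4) * (5/2) = -10.
  (-1) * (3/2) = -3/2.
  (0) * (5/2) = 0.
Total: -3/2 + 3/4 - 10 - 3/2 + 0 = -49/4.

-49/4


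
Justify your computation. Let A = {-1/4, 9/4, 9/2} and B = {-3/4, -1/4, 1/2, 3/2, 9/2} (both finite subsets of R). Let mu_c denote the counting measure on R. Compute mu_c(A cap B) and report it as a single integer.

Counting measure on a finite set equals cardinality. mu_c(A cap B) = |A cap B| (elements appearing in both).
Enumerating the elements of A that also lie in B gives 2 element(s).
So mu_c(A cap B) = 2.

2


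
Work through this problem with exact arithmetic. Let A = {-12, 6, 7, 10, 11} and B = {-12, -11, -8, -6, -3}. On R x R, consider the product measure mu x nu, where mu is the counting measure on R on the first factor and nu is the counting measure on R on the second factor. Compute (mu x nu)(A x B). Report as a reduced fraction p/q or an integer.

For a measurable rectangle A x B, the product measure satisfies
  (mu x nu)(A x B) = mu(A) * nu(B).
  mu(A) = 5.
  nu(B) = 5.
  (mu x nu)(A x B) = 5 * 5 = 25.

25


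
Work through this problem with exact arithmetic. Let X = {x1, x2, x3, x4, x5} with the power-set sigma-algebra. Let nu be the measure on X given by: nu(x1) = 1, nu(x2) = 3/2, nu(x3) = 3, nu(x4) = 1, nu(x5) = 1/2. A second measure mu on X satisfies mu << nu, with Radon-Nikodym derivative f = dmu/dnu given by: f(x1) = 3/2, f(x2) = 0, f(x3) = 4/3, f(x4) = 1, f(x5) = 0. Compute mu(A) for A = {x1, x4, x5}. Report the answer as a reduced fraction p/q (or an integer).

By the defining property of the Radon-Nikodym derivative, for every measurable set A,
  mu(A) = integral_A f dnu.
Since nu is a discrete measure concentrated on the atoms of X, the integral over A reduces to the sum
  mu(A) = sum_{x in A} f(x) * nu({x}).
Computing each term:
  x1: f(x1) * nu(x1) = 3/2 * 1 = 3/2.
  x4: f(x4) * nu(x4) = 1 * 1 = 1.
  x5: f(x5) * nu(x5) = 0 * 1/2 = 0.
Summing: mu(A) = 3/2 + 1 + 0 = 5/2.

5/2


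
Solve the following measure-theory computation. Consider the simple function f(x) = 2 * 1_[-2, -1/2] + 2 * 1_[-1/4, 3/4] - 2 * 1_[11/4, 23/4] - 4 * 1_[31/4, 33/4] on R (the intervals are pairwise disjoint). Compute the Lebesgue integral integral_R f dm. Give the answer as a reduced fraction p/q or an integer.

For a simple function f = sum_i c_i * 1_{A_i} with disjoint A_i,
  integral f dm = sum_i c_i * m(A_i).
Lengths of the A_i:
  m(A_1) = -1/2 - (-2) = 3/2.
  m(A_2) = 3/4 - (-1/4) = 1.
  m(A_3) = 23/4 - 11/4 = 3.
  m(A_4) = 33/4 - 31/4 = 1/2.
Contributions c_i * m(A_i):
  (2) * (3/2) = 3.
  (2) * (1) = 2.
  (-2) * (3) = -6.
  (-4) * (1/2) = -2.
Total: 3 + 2 - 6 - 2 = -3.

-3


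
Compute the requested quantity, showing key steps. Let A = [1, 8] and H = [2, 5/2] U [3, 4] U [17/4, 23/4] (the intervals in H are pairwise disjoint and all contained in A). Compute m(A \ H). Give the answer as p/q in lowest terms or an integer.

The ambient interval has length m(A) = 8 - 1 = 7.
Since the holes are disjoint and sit inside A, by finite additivity
  m(H) = sum_i (b_i - a_i), and m(A \ H) = m(A) - m(H).
Computing the hole measures:
  m(H_1) = 5/2 - 2 = 1/2.
  m(H_2) = 4 - 3 = 1.
  m(H_3) = 23/4 - 17/4 = 3/2.
Summed: m(H) = 1/2 + 1 + 3/2 = 3.
So m(A \ H) = 7 - 3 = 4.

4


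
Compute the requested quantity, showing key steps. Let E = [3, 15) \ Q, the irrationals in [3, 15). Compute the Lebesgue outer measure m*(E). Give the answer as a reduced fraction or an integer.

The interval I = [3, 15) has m(I) = 15 - 3 = 12 (endpoints are measure-zero, so open/closed/half-open agree). Write I = (I cap Q) u (I \ Q). The rationals in I are countable, so m*(I cap Q) = 0 (cover each rational by intervals whose total length is arbitrarily small). By countable subadditivity m*(I) <= m*(I cap Q) + m*(I \ Q), hence m*(I \ Q) >= m(I) = 12. The reverse inequality m*(I \ Q) <= m*(I) = 12 is trivial since (I \ Q) is a subset of I. Therefore m*(I \ Q) = 12.

12


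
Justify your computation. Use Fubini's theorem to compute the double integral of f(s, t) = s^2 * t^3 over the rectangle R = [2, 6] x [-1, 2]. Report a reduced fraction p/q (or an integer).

f(s, t) is a tensor product of a function of s and a function of t, and both factors are bounded continuous (hence Lebesgue integrable) on the rectangle, so Fubini's theorem applies:
  integral_R f d(m x m) = (integral_a1^b1 s^2 ds) * (integral_a2^b2 t^3 dt).
Inner integral in s: integral_{2}^{6} s^2 ds = (6^3 - 2^3)/3
  = 208/3.
Inner integral in t: integral_{-1}^{2} t^3 dt = (2^4 - (-1)^4)/4
  = 15/4.
Product: (208/3) * (15/4) = 260.

260


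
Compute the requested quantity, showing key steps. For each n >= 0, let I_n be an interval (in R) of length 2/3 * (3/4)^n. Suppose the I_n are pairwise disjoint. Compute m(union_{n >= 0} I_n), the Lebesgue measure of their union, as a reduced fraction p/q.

By countable additivity of the Lebesgue measure on pairwise disjoint measurable sets,
  m(union_{n >= 0} I_n) = sum_{n >= 0} m(I_n) = sum_{n >= 0} a * r^n,
  with a = 2/3 and r = 3/4.
Since 0 < r = 3/4 < 1, the geometric series converges:
  sum_{n >= 0} a * r^n = a / (1 - r).
  = 2/3 / (1 - 3/4)
  = 2/3 / (1/4)
  = 8/3.

8/3


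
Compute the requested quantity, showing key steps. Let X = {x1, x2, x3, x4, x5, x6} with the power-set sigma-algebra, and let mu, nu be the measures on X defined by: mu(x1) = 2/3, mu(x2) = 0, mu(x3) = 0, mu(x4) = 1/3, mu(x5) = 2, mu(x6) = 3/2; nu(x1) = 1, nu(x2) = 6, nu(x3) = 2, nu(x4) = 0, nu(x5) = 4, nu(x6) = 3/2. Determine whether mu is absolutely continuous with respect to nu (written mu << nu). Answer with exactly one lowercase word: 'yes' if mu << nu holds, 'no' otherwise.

mu << nu means: every nu-null measurable set is also mu-null; equivalently, for every atom x, if nu({x}) = 0 then mu({x}) = 0.
Checking each atom:
  x1: nu = 1 > 0 -> no constraint.
  x2: nu = 6 > 0 -> no constraint.
  x3: nu = 2 > 0 -> no constraint.
  x4: nu = 0, mu = 1/3 > 0 -> violates mu << nu.
  x5: nu = 4 > 0 -> no constraint.
  x6: nu = 3/2 > 0 -> no constraint.
The atom(s) x4 violate the condition (nu = 0 but mu > 0). Therefore mu is NOT absolutely continuous w.r.t. nu.

no
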